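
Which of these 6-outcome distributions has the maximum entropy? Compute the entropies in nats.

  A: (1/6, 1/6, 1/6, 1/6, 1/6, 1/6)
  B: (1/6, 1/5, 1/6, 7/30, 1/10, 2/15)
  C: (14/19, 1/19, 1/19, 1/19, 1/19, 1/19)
A

For a discrete distribution over n outcomes, entropy is maximized by the uniform distribution.

Computing entropies:
H(A) = 1.7918 nats
H(B) = 1.7576 nats
H(C) = 0.9999 nats

The uniform distribution (where all probabilities equal 1/6) achieves the maximum entropy of log_e(6) = 1.7918 nats.

Distribution A has the highest entropy.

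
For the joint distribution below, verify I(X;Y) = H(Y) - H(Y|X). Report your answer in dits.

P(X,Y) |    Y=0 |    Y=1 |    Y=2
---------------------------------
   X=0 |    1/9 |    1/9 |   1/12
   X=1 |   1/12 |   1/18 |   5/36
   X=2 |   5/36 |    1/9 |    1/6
I(X;Y) = 0.0078 dits

Mutual information has multiple equivalent forms:
- I(X;Y) = H(X) - H(X|Y)
- I(X;Y) = H(Y) - H(Y|X)
- I(X;Y) = H(X) + H(Y) - H(X,Y)

Computing all quantities:
H(X) = 0.4703, H(Y) = 0.4731, H(X,Y) = 0.9355
H(X|Y) = 0.4624, H(Y|X) = 0.4652

Verification:
H(X) - H(X|Y) = 0.4703 - 0.4624 = 0.0078
H(Y) - H(Y|X) = 0.4731 - 0.4652 = 0.0078
H(X) + H(Y) - H(X,Y) = 0.4703 + 0.4731 - 0.9355 = 0.0078

All forms give I(X;Y) = 0.0078 dits. ✓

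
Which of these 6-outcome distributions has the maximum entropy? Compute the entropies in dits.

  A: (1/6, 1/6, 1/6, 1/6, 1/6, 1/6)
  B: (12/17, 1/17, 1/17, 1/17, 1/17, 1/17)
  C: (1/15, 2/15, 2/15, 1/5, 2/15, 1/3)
A

For a discrete distribution over n outcomes, entropy is maximized by the uniform distribution.

Computing entropies:
H(A) = 0.7782 dits
H(B) = 0.4687 dits
H(C) = 0.7273 dits

The uniform distribution (where all probabilities equal 1/6) achieves the maximum entropy of log_10(6) = 0.7782 dits.

Distribution A has the highest entropy.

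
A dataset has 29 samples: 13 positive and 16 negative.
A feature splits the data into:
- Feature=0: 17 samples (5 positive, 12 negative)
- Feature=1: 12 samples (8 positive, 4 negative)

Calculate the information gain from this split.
0.0999 bits

Information Gain = H(Y) - H(Y|Feature)

Before split:
P(positive) = 13/29 = 0.4483
H(Y) = 0.9923 bits

After split:
Feature=0: H = 0.8740 bits (weight = 17/29)
Feature=1: H = 0.9183 bits (weight = 12/29)
H(Y|Feature) = (17/29)×0.8740 + (12/29)×0.9183 = 0.8923 bits

Information Gain = 0.9923 - 0.8923 = 0.0999 bits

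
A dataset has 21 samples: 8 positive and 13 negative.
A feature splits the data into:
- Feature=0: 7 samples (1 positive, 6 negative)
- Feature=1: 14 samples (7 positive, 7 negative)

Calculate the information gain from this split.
0.0948 bits

Information Gain = H(Y) - H(Y|Feature)

Before split:
P(positive) = 8/21 = 0.3810
H(Y) = 0.9587 bits

After split:
Feature=0: H = 0.5917 bits (weight = 7/21)
Feature=1: H = 1.0000 bits (weight = 14/21)
H(Y|Feature) = (7/21)×0.5917 + (14/21)×1.0000 = 0.8639 bits

Information Gain = 0.9587 - 0.8639 = 0.0948 bits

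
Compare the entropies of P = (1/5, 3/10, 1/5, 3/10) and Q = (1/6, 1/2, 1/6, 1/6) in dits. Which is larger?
P

Computing entropies in dits:
H(P) = 0.5933
H(Q) = 0.5396

Distribution P has higher entropy.

Intuition: The distribution closer to uniform (more spread out) has higher entropy.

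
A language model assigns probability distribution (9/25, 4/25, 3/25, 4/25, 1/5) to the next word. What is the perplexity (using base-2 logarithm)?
4.6207

Perplexity is 2^H (or exp(H) for natural log).

First, H = -Σ p log p = 2.2081 bits
Perplexity = 2^2.2081 = 4.6207

Interpretation: The model's uncertainty is equivalent to choosing uniformly among 4.6 options.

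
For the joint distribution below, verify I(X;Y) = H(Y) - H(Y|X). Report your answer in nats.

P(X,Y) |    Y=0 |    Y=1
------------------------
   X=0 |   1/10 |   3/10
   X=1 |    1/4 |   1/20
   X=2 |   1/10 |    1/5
I(X;Y) = 0.1371 nats

Mutual information has multiple equivalent forms:
- I(X;Y) = H(X) - H(X|Y)
- I(X;Y) = H(Y) - H(Y|X)
- I(X;Y) = H(X) + H(Y) - H(X,Y)

Computing all quantities:
H(X) = 1.0889, H(Y) = 0.6881, H(X,Y) = 1.6400
H(X|Y) = 0.9518, H(Y|X) = 0.5511

Verification:
H(X) - H(X|Y) = 1.0889 - 0.9518 = 0.1371
H(Y) - H(Y|X) = 0.6881 - 0.5511 = 0.1371
H(X) + H(Y) - H(X,Y) = 1.0889 + 0.6881 - 1.6400 = 0.1371

All forms give I(X;Y) = 0.1371 nats. ✓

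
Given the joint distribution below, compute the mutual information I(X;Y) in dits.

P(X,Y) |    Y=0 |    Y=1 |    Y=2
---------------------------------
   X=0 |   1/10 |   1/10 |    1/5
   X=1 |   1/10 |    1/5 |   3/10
0.0030 dits

Mutual information: I(X;Y) = H(X) + H(Y) - H(X,Y)

Marginals:
P(X) = (2/5, 3/5), H(X) = 0.2923 dits
P(Y) = (1/5, 3/10, 1/2), H(Y) = 0.4472 dits

Joint entropy: H(X,Y) = 0.7365 dits

I(X;Y) = 0.2923 + 0.4472 - 0.7365 = 0.0030 dits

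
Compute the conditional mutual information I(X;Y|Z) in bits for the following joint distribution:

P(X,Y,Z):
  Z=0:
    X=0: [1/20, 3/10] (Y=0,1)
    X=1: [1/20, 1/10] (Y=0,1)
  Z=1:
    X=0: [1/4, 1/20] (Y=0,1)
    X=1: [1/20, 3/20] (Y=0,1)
0.1443 bits

Conditional mutual information: I(X;Y|Z) = H(X|Z) + H(Y|Z) - H(X,Y|Z)

H(Z) = 1.0000
H(X,Z) = 1.9261 → H(X|Z) = 0.9261
H(Y,Z) = 1.8464 → H(Y|Z) = 0.8464
H(X,Y,Z) = 2.6282 → H(X,Y|Z) = 1.6282

I(X;Y|Z) = 0.9261 + 0.8464 - 1.6282 = 0.1443 bits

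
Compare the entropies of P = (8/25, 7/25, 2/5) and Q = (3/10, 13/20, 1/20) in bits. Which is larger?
P

Computing entropies in bits:
H(P) = 1.5690
H(Q) = 1.1412

Distribution P has higher entropy.

Intuition: The distribution closer to uniform (more spread out) has higher entropy.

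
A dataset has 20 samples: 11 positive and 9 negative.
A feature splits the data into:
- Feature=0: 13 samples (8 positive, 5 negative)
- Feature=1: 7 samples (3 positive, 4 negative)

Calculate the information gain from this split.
0.0231 bits

Information Gain = H(Y) - H(Y|Feature)

Before split:
P(positive) = 11/20 = 0.5500
H(Y) = 0.9928 bits

After split:
Feature=0: H = 0.9612 bits (weight = 13/20)
Feature=1: H = 0.9852 bits (weight = 7/20)
H(Y|Feature) = (13/20)×0.9612 + (7/20)×0.9852 = 0.9696 bits

Information Gain = 0.9928 - 0.9696 = 0.0231 bits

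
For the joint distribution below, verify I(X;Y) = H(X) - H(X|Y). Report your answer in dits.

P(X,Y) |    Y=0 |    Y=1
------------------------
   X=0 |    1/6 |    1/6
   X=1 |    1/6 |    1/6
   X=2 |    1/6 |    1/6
I(X;Y) = 0.0000 dits

Mutual information has multiple equivalent forms:
- I(X;Y) = H(X) - H(X|Y)
- I(X;Y) = H(Y) - H(Y|X)
- I(X;Y) = H(X) + H(Y) - H(X,Y)

Computing all quantities:
H(X) = 0.4771, H(Y) = 0.3010, H(X,Y) = 0.7782
H(X|Y) = 0.4771, H(Y|X) = 0.3010

Verification:
H(X) - H(X|Y) = 0.4771 - 0.4771 = 0.0000
H(Y) - H(Y|X) = 0.3010 - 0.3010 = 0.0000
H(X) + H(Y) - H(X,Y) = 0.4771 + 0.3010 - 0.7782 = 0.0000

All forms give I(X;Y) = 0.0000 dits. ✓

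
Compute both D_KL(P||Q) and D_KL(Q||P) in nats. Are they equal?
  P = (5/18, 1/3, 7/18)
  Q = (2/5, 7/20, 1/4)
D_KL(P||Q) = 0.0543, D_KL(Q||P) = 0.0525

KL divergence is not symmetric: D_KL(P||Q) ≠ D_KL(Q||P) in general.

D_KL(P||Q) = 0.0543 nats
D_KL(Q||P) = 0.0525 nats

No, they are not equal!

This asymmetry is why KL divergence is not a true distance metric.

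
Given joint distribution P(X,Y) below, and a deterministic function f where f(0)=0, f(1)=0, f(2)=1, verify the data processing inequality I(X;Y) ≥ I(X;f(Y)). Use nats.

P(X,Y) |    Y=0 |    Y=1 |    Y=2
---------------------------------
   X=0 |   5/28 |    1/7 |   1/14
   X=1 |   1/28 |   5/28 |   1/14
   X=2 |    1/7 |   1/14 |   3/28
I(X;Y) = 0.0761, I(X;f(Y)) = 0.0108, inequality holds: 0.0761 ≥ 0.0108

Data Processing Inequality: For any Markov chain X → Y → Z, we have I(X;Y) ≥ I(X;Z).

Here Z = f(Y) is a deterministic function of Y, forming X → Y → Z.

Original I(X;Y) = 0.0761 nats

After applying f:
P(X,Z) where Z=f(Y):
- P(X,Z=0) = P(X,Y=0) + P(X,Y=1)
- P(X,Z=1) = P(X,Y=2)

I(X;Z) = I(X;f(Y)) = 0.0108 nats

Verification: 0.0761 ≥ 0.0108 ✓

Information cannot be created by processing; the function f can only lose information about X.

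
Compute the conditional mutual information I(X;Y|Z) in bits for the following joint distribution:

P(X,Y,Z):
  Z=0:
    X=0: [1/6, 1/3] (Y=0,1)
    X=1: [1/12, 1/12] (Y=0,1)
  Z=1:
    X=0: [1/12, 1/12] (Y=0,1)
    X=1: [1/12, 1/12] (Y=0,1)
0.0105 bits

Conditional mutual information: I(X;Y|Z) = H(X|Z) + H(Y|Z) - H(X,Y|Z)

H(Z) = 0.9183
H(X,Z) = 1.7925 → H(X|Z) = 0.8742
H(Y,Z) = 1.8879 → H(Y|Z) = 0.9696
H(X,Y,Z) = 2.7516 → H(X,Y|Z) = 1.8333

I(X;Y|Z) = 0.8742 + 0.9696 - 1.8333 = 0.0105 bits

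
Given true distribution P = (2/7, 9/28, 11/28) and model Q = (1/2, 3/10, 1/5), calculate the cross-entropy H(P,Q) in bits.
1.7562 bits

Cross-entropy: H(P,Q) = -Σ p(x) log q(x)

Alternatively: H(P,Q) = H(P) + D_KL(P||Q)
H(P) = 1.5722 bits
D_KL(P||Q) = 0.1840 bits

H(P,Q) = 1.5722 + 0.1840 = 1.7562 bits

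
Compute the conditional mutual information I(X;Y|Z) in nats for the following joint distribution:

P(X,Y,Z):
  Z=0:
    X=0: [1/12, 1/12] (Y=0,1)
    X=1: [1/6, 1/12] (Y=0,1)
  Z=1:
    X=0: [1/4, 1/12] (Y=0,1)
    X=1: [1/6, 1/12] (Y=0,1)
0.0082 nats

Conditional mutual information: I(X;Y|Z) = H(X|Z) + H(Y|Z) - H(X,Y|Z)

H(Z) = 0.6792
H(X,Z) = 1.3580 → H(X|Z) = 0.6788
H(Y,Z) = 1.3086 → H(Y|Z) = 0.6294
H(X,Y,Z) = 1.9792 → H(X,Y|Z) = 1.3000

I(X;Y|Z) = 0.6788 + 0.6294 - 1.3000 = 0.0082 nats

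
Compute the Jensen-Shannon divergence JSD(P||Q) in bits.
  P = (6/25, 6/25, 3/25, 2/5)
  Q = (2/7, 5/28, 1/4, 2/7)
0.0284 bits

Jensen-Shannon divergence is:
JSD(P||Q) = 0.5 × D_KL(P||M) + 0.5 × D_KL(Q||M)
where M = 0.5 × (P + Q) is the mixture distribution.

M = 0.5 × (6/25, 6/25, 3/25, 2/5) + 0.5 × (2/7, 5/28, 1/4, 2/7) = (0.262857, 0.209286, 0.185, 12/35)

D_KL(P||M) = 0.0299 bits
D_KL(Q||M) = 0.0269 bits

JSD(P||Q) = 0.5 × 0.0299 + 0.5 × 0.0269 = 0.0284 bits

Unlike KL divergence, JSD is symmetric and bounded: 0 ≤ JSD ≤ log(2).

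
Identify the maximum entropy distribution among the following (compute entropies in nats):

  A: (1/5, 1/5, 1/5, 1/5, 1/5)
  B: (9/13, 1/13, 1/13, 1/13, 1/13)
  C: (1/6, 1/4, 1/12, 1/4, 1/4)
A

For a discrete distribution over n outcomes, entropy is maximized by the uniform distribution.

Computing entropies:
H(A) = 1.6094 nats
H(B) = 1.0438 nats
H(C) = 1.5454 nats

The uniform distribution (where all probabilities equal 1/5) achieves the maximum entropy of log_e(5) = 1.6094 nats.

Distribution A has the highest entropy.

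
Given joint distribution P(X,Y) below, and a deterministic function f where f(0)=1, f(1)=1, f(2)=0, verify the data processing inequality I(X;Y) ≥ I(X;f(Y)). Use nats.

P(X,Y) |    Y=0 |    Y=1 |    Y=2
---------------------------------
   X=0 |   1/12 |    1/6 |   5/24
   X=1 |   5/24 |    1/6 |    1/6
I(X;Y) = 0.0265, I(X;f(Y)) = 0.0114, inequality holds: 0.0265 ≥ 0.0114

Data Processing Inequality: For any Markov chain X → Y → Z, we have I(X;Y) ≥ I(X;Z).

Here Z = f(Y) is a deterministic function of Y, forming X → Y → Z.

Original I(X;Y) = 0.0265 nats

After applying f:
P(X,Z) where Z=f(Y):
- P(X,Z=0) = P(X,Y=2)
- P(X,Z=1) = P(X,Y=0) + P(X,Y=1)

I(X;Z) = I(X;f(Y)) = 0.0114 nats

Verification: 0.0265 ≥ 0.0114 ✓

Information cannot be created by processing; the function f can only lose information about X.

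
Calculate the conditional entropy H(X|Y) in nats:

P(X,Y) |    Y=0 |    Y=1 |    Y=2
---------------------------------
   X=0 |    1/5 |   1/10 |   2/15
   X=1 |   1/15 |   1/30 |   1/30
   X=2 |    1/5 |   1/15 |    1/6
0.9854 nats

Using the chain rule: H(X|Y) = H(X,Y) - H(Y)

First, compute H(X,Y) = 2.0291 nats

Marginal P(Y) = (7/15, 1/5, 1/3)
H(Y) = 1.0438 nats

H(X|Y) = H(X,Y) - H(Y) = 2.0291 - 1.0438 = 0.9854 nats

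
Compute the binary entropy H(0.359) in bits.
0.9418 bits

The binary entropy function is:
H(p) = -p log(p) - (1-p) log(1-p)

H(0.359) = -0.359 × log_2(0.359) - 0.641 × log_2(0.641)
H(0.359) = 0.9418 bits

Note: Binary entropy is maximized at p=0.5 (H=1 bit) and minimized at p=0 or p=1 (H=0).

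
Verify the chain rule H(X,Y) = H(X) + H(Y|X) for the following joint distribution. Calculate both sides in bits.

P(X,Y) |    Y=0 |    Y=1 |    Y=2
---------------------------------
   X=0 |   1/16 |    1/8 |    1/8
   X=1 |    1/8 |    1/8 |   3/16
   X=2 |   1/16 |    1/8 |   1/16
H(X,Y) = 3.0778, H(X) = 1.5462, H(Y|X) = 1.5316 (all in bits)

Chain rule: H(X,Y) = H(X) + H(Y|X)

Left side — joint entropy directly:
H(X,Y) = -Σ p(x,y) log p(x,y) = 3.0778 bits

Right side — compute H(Y|X) from the conditional distributions:
P(X) = (5/16, 7/16, 1/4), so H(X) = 1.5462 bits
H(Y|X) = Σ_x P(X=x) · H(Y|X=x):
  P(Y|X=0) = (1/5, 2/5, 2/5), H(Y|X=0) = 1.5219, weight P(X=0) = 5/16
  P(Y|X=1) = (2/7, 2/7, 3/7), H(Y|X=1) = 1.5567, weight P(X=1) = 7/16
  P(Y|X=2) = (1/4, 1/2, 1/4), H(Y|X=2) = 1.5000, weight P(X=2) = 1/4
H(Y|X) = 1.5316 bits

H(X) + H(Y|X) = 1.5462 + 1.5316 = 3.0778 bits

Both sides equal 3.0778 bits. ✓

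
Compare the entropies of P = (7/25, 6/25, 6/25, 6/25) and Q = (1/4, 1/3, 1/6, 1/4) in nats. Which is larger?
P

Computing entropies in nats:
H(P) = 1.3840
H(Q) = 1.3580

Distribution P has higher entropy.

Intuition: The distribution closer to uniform (more spread out) has higher entropy.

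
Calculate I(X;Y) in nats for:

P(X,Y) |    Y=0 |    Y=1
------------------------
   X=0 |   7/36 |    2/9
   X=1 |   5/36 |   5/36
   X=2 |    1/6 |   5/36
0.0022 nats

Mutual information: I(X;Y) = H(X) + H(Y) - H(X,Y)

Marginals:
P(X) = (5/12, 5/18, 11/36), H(X) = 1.0829 nats
P(Y) = (1/2, 1/2), H(Y) = 0.6931 nats

Joint entropy: H(X,Y) = 1.7738 nats

I(X;Y) = 1.0829 + 0.6931 - 1.7738 = 0.0022 nats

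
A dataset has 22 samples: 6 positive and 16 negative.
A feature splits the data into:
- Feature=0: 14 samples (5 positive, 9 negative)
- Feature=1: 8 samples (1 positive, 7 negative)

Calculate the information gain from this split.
0.0493 bits

Information Gain = H(Y) - H(Y|Feature)

Before split:
P(positive) = 6/22 = 0.2727
H(Y) = 0.8454 bits

After split:
Feature=0: H = 0.9403 bits (weight = 14/22)
Feature=1: H = 0.5436 bits (weight = 8/22)
H(Y|Feature) = (14/22)×0.9403 + (8/22)×0.5436 = 0.7960 bits

Information Gain = 0.8454 - 0.7960 = 0.0493 bits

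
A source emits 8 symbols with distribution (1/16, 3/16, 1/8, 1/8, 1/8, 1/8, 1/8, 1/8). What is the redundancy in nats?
0.0327 nats

Redundancy measures how far a source is from maximum entropy:
R = H_max - H(X)

Maximum entropy for 8 symbols: H_max = log_e(8) = 2.0794 nats
Actual entropy: H(X) = 2.0467 nats
Redundancy: R = 2.0794 - 2.0467 = 0.0327 nats

This redundancy represents potential for compression: the source could be compressed by 0.0327 nats per symbol.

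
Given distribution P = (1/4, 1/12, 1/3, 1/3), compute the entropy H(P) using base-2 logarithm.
1.8554 bits

Shannon entropy is H(X) = -Σ p(x) log p(x).

For P = (1/4, 1/12, 1/3, 1/3):
H = -1/4 × log_2(1/4) -1/12 × log_2(1/12) -1/3 × log_2(1/3) -1/3 × log_2(1/3)
H = 1.8554 bits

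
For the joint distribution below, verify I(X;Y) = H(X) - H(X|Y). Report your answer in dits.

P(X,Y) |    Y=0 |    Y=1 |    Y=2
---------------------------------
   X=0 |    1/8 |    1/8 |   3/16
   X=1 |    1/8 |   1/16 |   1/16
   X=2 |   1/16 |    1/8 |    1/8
I(X;Y) = 0.0144 dits

Mutual information has multiple equivalent forms:
- I(X;Y) = H(X) - H(X|Y)
- I(X;Y) = H(Y) - H(Y|X)
- I(X;Y) = H(X) + H(Y) - H(X,Y)

Computing all quantities:
H(X) = 0.4654, H(Y) = 0.4755, H(X,Y) = 0.9265
H(X|Y) = 0.4511, H(Y|X) = 0.4611

Verification:
H(X) - H(X|Y) = 0.4654 - 0.4511 = 0.0144
H(Y) - H(Y|X) = 0.4755 - 0.4611 = 0.0144
H(X) + H(Y) - H(X,Y) = 0.4654 + 0.4755 - 0.9265 = 0.0144

All forms give I(X;Y) = 0.0144 dits. ✓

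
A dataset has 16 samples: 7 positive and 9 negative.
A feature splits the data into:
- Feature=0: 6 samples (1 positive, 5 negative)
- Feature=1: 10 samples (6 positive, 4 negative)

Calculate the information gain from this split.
0.1381 bits

Information Gain = H(Y) - H(Y|Feature)

Before split:
P(positive) = 7/16 = 0.4375
H(Y) = 0.9887 bits

After split:
Feature=0: H = 0.6500 bits (weight = 6/16)
Feature=1: H = 0.9710 bits (weight = 10/16)
H(Y|Feature) = (6/16)×0.6500 + (10/16)×0.9710 = 0.8506 bits

Information Gain = 0.9887 - 0.8506 = 0.1381 bits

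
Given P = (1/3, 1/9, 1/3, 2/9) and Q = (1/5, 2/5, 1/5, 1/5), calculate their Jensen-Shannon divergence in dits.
0.0263 dits

Jensen-Shannon divergence is:
JSD(P||Q) = 0.5 × D_KL(P||M) + 0.5 × D_KL(Q||M)
where M = 0.5 × (P + Q) is the mixture distribution.

M = 0.5 × (1/3, 1/9, 1/3, 2/9) + 0.5 × (1/5, 2/5, 1/5, 1/5) = (4/15, 0.255556, 4/15, 0.211111)

D_KL(P||M) = 0.0294 dits
D_KL(Q||M) = 0.0232 dits

JSD(P||Q) = 0.5 × 0.0294 + 0.5 × 0.0232 = 0.0263 dits

Unlike KL divergence, JSD is symmetric and bounded: 0 ≤ JSD ≤ log(2).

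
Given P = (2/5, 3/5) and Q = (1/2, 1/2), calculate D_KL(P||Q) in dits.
0.0087 dits

KL divergence: D_KL(P||Q) = Σ p(x) log(p(x)/q(x))

Computing term by term:
  x=0: 2/5 × log_10[(2/5)/(1/2)] = 2/5 × -0.0969 = -0.0388
  x=1: 3/5 × log_10[(3/5)/(1/2)] = 3/5 × 0.0792 = 0.0475

D_KL(P||Q) = 0.0087 dits

Note: KL divergence is always non-negative and equals 0 iff P = Q.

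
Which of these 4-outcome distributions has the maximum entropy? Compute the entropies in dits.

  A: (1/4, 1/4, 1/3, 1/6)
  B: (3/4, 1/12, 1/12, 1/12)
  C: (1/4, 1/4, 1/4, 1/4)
C

For a discrete distribution over n outcomes, entropy is maximized by the uniform distribution.

Computing entropies:
H(A) = 0.5898 dits
H(B) = 0.3635 dits
H(C) = 0.6021 dits

The uniform distribution (where all probabilities equal 1/4) achieves the maximum entropy of log_10(4) = 0.6021 dits.

Distribution C has the highest entropy.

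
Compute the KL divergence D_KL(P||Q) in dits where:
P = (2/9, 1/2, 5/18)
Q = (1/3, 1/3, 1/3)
0.0269 dits

KL divergence: D_KL(P||Q) = Σ p(x) log(p(x)/q(x))

Computing term by term:
  x=0: 2/9 × log_10[(2/9)/(1/3)] = 2/9 × -0.1761 = -0.0391
  x=1: 1/2 × log_10[(1/2)/(1/3)] = 1/2 × 0.1761 = 0.0880
  x=2: 5/18 × log_10[(5/18)/(1/3)] = 5/18 × -0.0792 = -0.0220

D_KL(P||Q) = 0.0269 dits

Note: KL divergence is always non-negative and equals 0 iff P = Q.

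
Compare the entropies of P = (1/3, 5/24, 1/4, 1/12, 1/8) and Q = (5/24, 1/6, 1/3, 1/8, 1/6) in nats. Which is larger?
Q

Computing entropies in nats:
H(P) = 1.5066
H(Q) = 1.5502

Distribution Q has higher entropy.

Intuition: The distribution closer to uniform (more spread out) has higher entropy.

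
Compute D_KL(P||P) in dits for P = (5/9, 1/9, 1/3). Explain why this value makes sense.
0.0000 dits

KL divergence satisfies the Gibbs inequality: D_KL(P||Q) ≥ 0 for all distributions P, Q.

D_KL(P||Q) = Σ p(x) log(p(x)/q(x))
Each term is p(x) × log_10(p(x)/p(x)) = p(x) × log_10(1) = 0, so the sum is 0.
D_KL(P||Q) = 0.0000 dits

When P = Q, the KL divergence is exactly 0, as there is no 'divergence' between identical distributions.

This non-negativity is a fundamental property: relative entropy cannot be negative because it measures how different Q is from P.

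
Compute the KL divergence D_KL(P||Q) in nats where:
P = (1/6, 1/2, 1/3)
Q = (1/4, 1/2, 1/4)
0.0283 nats

KL divergence: D_KL(P||Q) = Σ p(x) log(p(x)/q(x))

Computing term by term:
  x=0: 1/6 × log_e[(1/6)/(1/4)] = 1/6 × -0.4055 = -0.0676
  x=1: 1/2 × log_e[(1/2)/(1/2)] = 1/2 × 0.0000 = 0.0000
  x=2: 1/3 × log_e[(1/3)/(1/4)] = 1/3 × 0.2877 = 0.0959

D_KL(P||Q) = 0.0283 nats

Note: KL divergence is always non-negative and equals 0 iff P = Q.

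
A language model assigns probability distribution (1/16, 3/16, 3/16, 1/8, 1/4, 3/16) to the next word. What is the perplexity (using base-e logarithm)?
5.5924

Perplexity is e^H (or exp(H) for natural log).

First, H = -Σ p log p = 1.7214 nats
Perplexity = e^1.7214 = 5.5924

Interpretation: The model's uncertainty is equivalent to choosing uniformly among 5.6 options.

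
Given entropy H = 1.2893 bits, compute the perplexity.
2.4441

Perplexity is 2^H (or exp(H) for natural log).

H = 1.2893 bits
Perplexity = 2^1.2893 = 2.4441

Interpretation: The model's uncertainty is equivalent to choosing uniformly among 2.4 options.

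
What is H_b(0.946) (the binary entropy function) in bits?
0.3032 bits

The binary entropy function is:
H(p) = -p log(p) - (1-p) log(1-p)

H(0.946) = -0.946 × log_2(0.946) - 0.054 × log_2(0.054)
H(0.946) = 0.3032 bits

Note: Binary entropy is maximized at p=0.5 (H=1 bit) and minimized at p=0 or p=1 (H=0).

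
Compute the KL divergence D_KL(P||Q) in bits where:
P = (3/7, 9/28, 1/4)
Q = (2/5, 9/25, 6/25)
0.0048 bits

KL divergence: D_KL(P||Q) = Σ p(x) log(p(x)/q(x))

Computing term by term:
  x=0: 3/7 × log_2[(3/7)/(2/5)] = 3/7 × 0.0995 = 0.0427
  x=1: 9/28 × log_2[(9/28)/(9/25)] = 9/28 × -0.1635 = -0.0526
  x=2: 1/4 × log_2[(1/4)/(6/25)] = 1/4 × 0.0589 = 0.0147

D_KL(P||Q) = 0.0048 bits

Note: KL divergence is always non-negative and equals 0 iff P = Q.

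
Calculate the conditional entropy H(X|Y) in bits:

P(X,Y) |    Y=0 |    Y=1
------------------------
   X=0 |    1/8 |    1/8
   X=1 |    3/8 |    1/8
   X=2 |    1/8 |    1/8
1.4512 bits

Using the chain rule: H(X|Y) = H(X,Y) - H(Y)

First, compute H(X,Y) = 2.4056 bits

Marginal P(Y) = (5/8, 3/8)
H(Y) = 0.9544 bits

H(X|Y) = H(X,Y) - H(Y) = 2.4056 - 0.9544 = 1.4512 bits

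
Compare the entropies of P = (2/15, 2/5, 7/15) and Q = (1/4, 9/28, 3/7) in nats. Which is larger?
Q

Computing entropies in nats:
H(P) = 0.9908
H(Q) = 1.0745

Distribution Q has higher entropy.

Intuition: The distribution closer to uniform (more spread out) has higher entropy.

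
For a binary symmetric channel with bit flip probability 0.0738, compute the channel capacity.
0.6201 bits

For a binary symmetric channel (BSC) with error probability p:
Capacity C = 1 - H(p) bits per symbol

where H(p) = -p log₂(p) - (1-p) log₂(1-p) is the binary entropy function.

H(0.0738) = 0.3799 bits
C = 1 - 0.3799 = 0.6201 bits per symbol

This means we can reliably transmit up to 0.6201 bits of information per channel use.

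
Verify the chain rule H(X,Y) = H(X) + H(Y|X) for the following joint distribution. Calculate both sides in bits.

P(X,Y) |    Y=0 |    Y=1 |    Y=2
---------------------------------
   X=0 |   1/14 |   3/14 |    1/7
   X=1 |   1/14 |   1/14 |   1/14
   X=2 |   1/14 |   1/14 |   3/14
H(X,Y) = 2.9852, H(X) = 1.5306, H(Y|X) = 1.4546 (all in bits)

Chain rule: H(X,Y) = H(X) + H(Y|X)

Left side — joint entropy directly:
H(X,Y) = -Σ p(x,y) log p(x,y) = 2.9852 bits

Right side — compute H(Y|X) from the conditional distributions:
P(X) = (3/7, 3/14, 5/14), so H(X) = 1.5306 bits
H(Y|X) = Σ_x P(X=x) · H(Y|X=x):
  P(Y|X=0) = (1/6, 1/2, 1/3), H(Y|X=0) = 1.4591, weight P(X=0) = 3/7
  P(Y|X=1) = (1/3, 1/3, 1/3), H(Y|X=1) = 1.5850, weight P(X=1) = 3/14
  P(Y|X=2) = (1/5, 1/5, 3/5), H(Y|X=2) = 1.3710, weight P(X=2) = 5/14
H(Y|X) = 1.4546 bits

H(X) + H(Y|X) = 1.5306 + 1.4546 = 2.9852 bits

Both sides equal 2.9852 bits. ✓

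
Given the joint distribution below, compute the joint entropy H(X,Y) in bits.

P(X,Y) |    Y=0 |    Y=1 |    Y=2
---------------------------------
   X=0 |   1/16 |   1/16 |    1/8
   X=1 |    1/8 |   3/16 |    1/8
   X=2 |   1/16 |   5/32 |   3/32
3.0664 bits

Joint entropy is H(X,Y) = -Σ_{x,y} p(x,y) log p(x,y).

Summing over all non-zero entries:
H(X,Y) = -[1/16·log_2(1/16) + 1/16·log_2(1/16) + 1/8·log_2(1/8) + 1/8·log_2(1/8) + 3/16·log_2(3/16) + 1/8·log_2(1/8) + 1/16·log_2(1/16) + 5/32·log_2(5/32) + 3/32·log_2(3/32)]
H(X,Y) = 3.0664 bits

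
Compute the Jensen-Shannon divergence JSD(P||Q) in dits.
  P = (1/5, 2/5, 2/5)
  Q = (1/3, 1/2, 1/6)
0.0156 dits

Jensen-Shannon divergence is:
JSD(P||Q) = 0.5 × D_KL(P||M) + 0.5 × D_KL(Q||M)
where M = 0.5 × (P + Q) is the mixture distribution.

M = 0.5 × (1/5, 2/5, 2/5) + 0.5 × (1/3, 1/2, 1/6) = (4/15, 9/20, 0.283333)

D_KL(P||M) = 0.0145 dits
D_KL(Q||M) = 0.0168 dits

JSD(P||Q) = 0.5 × 0.0145 + 0.5 × 0.0168 = 0.0156 dits

Unlike KL divergence, JSD is symmetric and bounded: 0 ≤ JSD ≤ log(2).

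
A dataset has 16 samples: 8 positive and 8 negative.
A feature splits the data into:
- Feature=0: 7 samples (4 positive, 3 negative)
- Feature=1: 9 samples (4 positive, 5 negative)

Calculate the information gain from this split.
0.0115 bits

Information Gain = H(Y) - H(Y|Feature)

Before split:
P(positive) = 8/16 = 0.5000
H(Y) = 1.0000 bits

After split:
Feature=0: H = 0.9852 bits (weight = 7/16)
Feature=1: H = 0.9911 bits (weight = 9/16)
H(Y|Feature) = (7/16)×0.9852 + (9/16)×0.9911 = 0.9885 bits

Information Gain = 1.0000 - 0.9885 = 0.0115 bits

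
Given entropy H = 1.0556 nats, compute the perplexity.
2.8737

Perplexity is e^H (or exp(H) for natural log).

H = 1.0556 nats
Perplexity = e^1.0556 = 2.8737

Interpretation: The model's uncertainty is equivalent to choosing uniformly among 2.9 options.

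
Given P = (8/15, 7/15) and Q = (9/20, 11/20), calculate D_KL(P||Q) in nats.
0.0139 nats

KL divergence: D_KL(P||Q) = Σ p(x) log(p(x)/q(x))

Computing term by term:
  x=0: 8/15 × log_e[(8/15)/(9/20)] = 8/15 × 0.1699 = 0.0906
  x=1: 7/15 × log_e[(7/15)/(11/20)] = 7/15 × -0.1643 = -0.0767

D_KL(P||Q) = 0.0139 nats

Note: KL divergence is always non-negative and equals 0 iff P = Q.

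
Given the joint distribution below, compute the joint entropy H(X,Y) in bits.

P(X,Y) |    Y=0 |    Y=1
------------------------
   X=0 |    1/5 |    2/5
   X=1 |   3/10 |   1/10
1.8464 bits

Joint entropy is H(X,Y) = -Σ_{x,y} p(x,y) log p(x,y).

Summing over all non-zero entries:
H(X,Y) = -[1/5·log_2(1/5) + 2/5·log_2(2/5) + 3/10·log_2(3/10) + 1/10·log_2(1/10)]
H(X,Y) = 1.8464 bits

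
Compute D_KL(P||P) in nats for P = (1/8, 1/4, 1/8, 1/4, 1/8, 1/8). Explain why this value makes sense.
0.0000 nats

KL divergence satisfies the Gibbs inequality: D_KL(P||Q) ≥ 0 for all distributions P, Q.

D_KL(P||Q) = Σ p(x) log(p(x)/q(x))
Each term is p(x) × log_e(p(x)/p(x)) = p(x) × log_e(1) = 0, so the sum is 0.
D_KL(P||Q) = 0.0000 nats

When P = Q, the KL divergence is exactly 0, as there is no 'divergence' between identical distributions.

This non-negativity is a fundamental property: relative entropy cannot be negative because it measures how different Q is from P.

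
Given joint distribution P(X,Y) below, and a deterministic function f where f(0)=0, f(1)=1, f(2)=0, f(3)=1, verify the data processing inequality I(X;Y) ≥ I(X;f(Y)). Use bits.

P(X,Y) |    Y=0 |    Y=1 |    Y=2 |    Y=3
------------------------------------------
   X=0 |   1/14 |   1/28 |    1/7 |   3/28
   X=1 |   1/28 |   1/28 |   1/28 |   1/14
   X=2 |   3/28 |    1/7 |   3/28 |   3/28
I(X;Y) = 0.0597, I(X;f(Y)) = 0.0175, inequality holds: 0.0597 ≥ 0.0175

Data Processing Inequality: For any Markov chain X → Y → Z, we have I(X;Y) ≥ I(X;Z).

Here Z = f(Y) is a deterministic function of Y, forming X → Y → Z.

Original I(X;Y) = 0.0597 bits

After applying f:
P(X,Z) where Z=f(Y):
- P(X,Z=0) = P(X,Y=0) + P(X,Y=2)
- P(X,Z=1) = P(X,Y=1) + P(X,Y=3)

I(X;Z) = I(X;f(Y)) = 0.0175 bits

Verification: 0.0597 ≥ 0.0175 ✓

Information cannot be created by processing; the function f can only lose information about X.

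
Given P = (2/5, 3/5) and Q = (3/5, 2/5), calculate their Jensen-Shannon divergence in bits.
0.0290 bits

Jensen-Shannon divergence is:
JSD(P||Q) = 0.5 × D_KL(P||M) + 0.5 × D_KL(Q||M)
where M = 0.5 × (P + Q) is the mixture distribution.

M = 0.5 × (2/5, 3/5) + 0.5 × (3/5, 2/5) = (1/2, 1/2)

D_KL(P||M) = 0.0290 bits
D_KL(Q||M) = 0.0290 bits

JSD(P||Q) = 0.5 × 0.0290 + 0.5 × 0.0290 = 0.0290 bits

Unlike KL divergence, JSD is symmetric and bounded: 0 ≤ JSD ≤ log(2).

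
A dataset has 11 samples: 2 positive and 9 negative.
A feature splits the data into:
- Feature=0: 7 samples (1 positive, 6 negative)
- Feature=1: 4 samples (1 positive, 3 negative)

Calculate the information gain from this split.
0.0125 bits

Information Gain = H(Y) - H(Y|Feature)

Before split:
P(positive) = 2/11 = 0.1818
H(Y) = 0.6840 bits

After split:
Feature=0: H = 0.5917 bits (weight = 7/11)
Feature=1: H = 0.8113 bits (weight = 4/11)
H(Y|Feature) = (7/11)×0.5917 + (4/11)×0.8113 = 0.6715 bits

Information Gain = 0.6840 - 0.6715 = 0.0125 bits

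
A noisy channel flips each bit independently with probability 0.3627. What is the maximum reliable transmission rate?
0.0551 bits

For a binary symmetric channel (BSC) with error probability p:
Capacity C = 1 - H(p) bits per symbol

where H(p) = -p log₂(p) - (1-p) log₂(1-p) is the binary entropy function.

H(0.3627) = 0.9449 bits
C = 1 - 0.9449 = 0.0551 bits per symbol

This means we can reliably transmit up to 0.0551 bits of information per channel use.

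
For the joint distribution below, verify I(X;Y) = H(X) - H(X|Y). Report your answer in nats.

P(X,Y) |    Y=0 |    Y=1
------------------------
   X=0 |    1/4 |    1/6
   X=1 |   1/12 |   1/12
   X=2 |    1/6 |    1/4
I(X;Y) = 0.0168 nats

Mutual information has multiple equivalent forms:
- I(X;Y) = H(X) - H(X|Y)
- I(X;Y) = H(Y) - H(Y|X)
- I(X;Y) = H(X) + H(Y) - H(X,Y)

Computing all quantities:
H(X) = 1.0282, H(Y) = 0.6931, H(X,Y) = 1.7046
H(X|Y) = 1.0114, H(Y|X) = 0.6764

Verification:
H(X) - H(X|Y) = 1.0282 - 1.0114 = 0.0168
H(Y) - H(Y|X) = 0.6931 - 0.6764 = 0.0168
H(X) + H(Y) - H(X,Y) = 1.0282 + 0.6931 - 1.7046 = 0.0168

All forms give I(X;Y) = 0.0168 nats. ✓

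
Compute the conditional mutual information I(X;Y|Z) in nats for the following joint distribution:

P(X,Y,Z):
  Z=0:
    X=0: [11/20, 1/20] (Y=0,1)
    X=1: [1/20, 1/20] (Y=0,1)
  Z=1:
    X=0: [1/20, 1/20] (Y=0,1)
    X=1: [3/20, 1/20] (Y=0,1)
0.0548 nats

Conditional mutual information: I(X;Y|Z) = H(X|Z) + H(Y|Z) - H(X,Y|Z)

H(Z) = 0.6109
H(X,Z) = 1.0889 → H(X|Z) = 0.4780
H(Y,Z) = 1.0889 → H(Y|Z) = 0.4780
H(X,Y,Z) = 1.5121 → H(X,Y|Z) = 0.9012

I(X;Y|Z) = 0.4780 + 0.4780 - 0.9012 = 0.0548 nats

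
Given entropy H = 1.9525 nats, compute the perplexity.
7.0463

Perplexity is e^H (or exp(H) for natural log).

H = 1.9525 nats
Perplexity = e^1.9525 = 7.0463

Interpretation: The model's uncertainty is equivalent to choosing uniformly among 7.0 options.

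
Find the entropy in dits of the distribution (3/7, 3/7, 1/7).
0.4361 dits

Shannon entropy is H(X) = -Σ p(x) log p(x).

For P = (3/7, 3/7, 1/7):
H = -3/7 × log_10(3/7) -3/7 × log_10(3/7) -1/7 × log_10(1/7)
H = 0.4361 dits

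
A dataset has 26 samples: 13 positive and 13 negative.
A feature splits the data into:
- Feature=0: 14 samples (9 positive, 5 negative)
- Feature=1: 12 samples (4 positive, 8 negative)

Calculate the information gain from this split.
0.0699 bits

Information Gain = H(Y) - H(Y|Feature)

Before split:
P(positive) = 13/26 = 0.5000
H(Y) = 1.0000 bits

After split:
Feature=0: H = 0.9403 bits (weight = 14/26)
Feature=1: H = 0.9183 bits (weight = 12/26)
H(Y|Feature) = (14/26)×0.9403 + (12/26)×0.9183 = 0.9301 bits

Information Gain = 1.0000 - 0.9301 = 0.0699 bits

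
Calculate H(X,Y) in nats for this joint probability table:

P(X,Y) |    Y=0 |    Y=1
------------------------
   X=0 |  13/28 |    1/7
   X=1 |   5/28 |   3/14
1.2719 nats

Joint entropy is H(X,Y) = -Σ_{x,y} p(x,y) log p(x,y).

Summing over all non-zero entries:
H(X,Y) = -[13/28·log_e(13/28) + 1/7·log_e(1/7) + 5/28·log_e(5/28) + 3/14·log_e(3/14)]
H(X,Y) = 1.2719 nats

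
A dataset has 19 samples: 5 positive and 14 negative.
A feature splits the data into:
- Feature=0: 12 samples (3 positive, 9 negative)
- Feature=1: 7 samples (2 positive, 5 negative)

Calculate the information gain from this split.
0.0011 bits

Information Gain = H(Y) - H(Y|Feature)

Before split:
P(positive) = 5/19 = 0.2632
H(Y) = 0.8315 bits

After split:
Feature=0: H = 0.8113 bits (weight = 12/19)
Feature=1: H = 0.8631 bits (weight = 7/19)
H(Y|Feature) = (12/19)×0.8113 + (7/19)×0.8631 = 0.8304 bits

Information Gain = 0.8315 - 0.8304 = 0.0011 bits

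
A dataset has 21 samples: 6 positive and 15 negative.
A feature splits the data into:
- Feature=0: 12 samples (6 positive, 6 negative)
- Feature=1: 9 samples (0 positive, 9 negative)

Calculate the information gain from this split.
0.2917 bits

Information Gain = H(Y) - H(Y|Feature)

Before split:
P(positive) = 6/21 = 0.2857
H(Y) = 0.8631 bits

After split:
Feature=0: H = 1.0000 bits (weight = 12/21)
Feature=1: H = 0.0000 bits (weight = 9/21)
H(Y|Feature) = (12/21)×1.0000 + (9/21)×0.0000 = 0.5714 bits

Information Gain = 0.8631 - 0.5714 = 0.2917 bits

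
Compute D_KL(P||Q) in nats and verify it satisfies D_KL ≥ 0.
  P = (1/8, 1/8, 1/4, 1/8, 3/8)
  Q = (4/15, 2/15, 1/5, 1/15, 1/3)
0.0758 nats

KL divergence satisfies the Gibbs inequality: D_KL(P||Q) ≥ 0 for all distributions P, Q.

D_KL(P||Q) = Σ p(x) log(p(x)/q(x))
Term by term:
  x=0: 1/8 × log_e[(1/8)/(4/15)] = -0.0947
  x=1: 1/8 × log_e[(1/8)/(2/15)] = -0.0081
  x=2: 1/4 × log_e[(1/4)/(1/5)] = 0.0558
  x=3: 1/8 × log_e[(1/8)/(1/15)] = 0.0786
  x=4: 3/8 × log_e[(3/8)/(1/3)] = 0.0442
D_KL(P||Q) = 0.0758 nats

D_KL(P||Q) = 0.0758 ≥ 0 ✓

This non-negativity is a fundamental property: relative entropy cannot be negative because it measures how different Q is from P.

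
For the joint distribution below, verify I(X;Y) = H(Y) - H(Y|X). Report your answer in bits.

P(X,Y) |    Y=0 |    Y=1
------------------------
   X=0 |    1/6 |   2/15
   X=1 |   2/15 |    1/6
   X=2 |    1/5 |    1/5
I(X;Y) = 0.0054 bits

Mutual information has multiple equivalent forms:
- I(X;Y) = H(X) - H(X|Y)
- I(X;Y) = H(Y) - H(Y|X)
- I(X;Y) = H(X) + H(Y) - H(X,Y)

Computing all quantities:
H(X) = 1.5710, H(Y) = 1.0000, H(X,Y) = 2.5656
H(X|Y) = 1.5656, H(Y|X) = 0.9946

Verification:
H(X) - H(X|Y) = 1.5710 - 1.5656 = 0.0054
H(Y) - H(Y|X) = 1.0000 - 0.9946 = 0.0054
H(X) + H(Y) - H(X,Y) = 1.5710 + 1.0000 - 2.5656 = 0.0054

All forms give I(X;Y) = 0.0054 bits. ✓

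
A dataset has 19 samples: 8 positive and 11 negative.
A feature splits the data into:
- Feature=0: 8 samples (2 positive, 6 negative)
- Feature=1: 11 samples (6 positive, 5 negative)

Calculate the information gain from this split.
0.0649 bits

Information Gain = H(Y) - H(Y|Feature)

Before split:
P(positive) = 8/19 = 0.4211
H(Y) = 0.9819 bits

After split:
Feature=0: H = 0.8113 bits (weight = 8/19)
Feature=1: H = 0.9940 bits (weight = 11/19)
H(Y|Feature) = (8/19)×0.8113 + (11/19)×0.9940 = 0.9171 bits

Information Gain = 0.9819 - 0.9171 = 0.0649 bits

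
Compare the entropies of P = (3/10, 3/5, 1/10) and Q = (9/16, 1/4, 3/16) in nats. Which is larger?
Q

Computing entropies in nats:
H(P) = 0.8979
H(Q) = 0.9841

Distribution Q has higher entropy.

Intuition: The distribution closer to uniform (more spread out) has higher entropy.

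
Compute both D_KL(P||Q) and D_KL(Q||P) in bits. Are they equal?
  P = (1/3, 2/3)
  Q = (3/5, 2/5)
D_KL(P||Q) = 0.2086, D_KL(Q||P) = 0.2140

KL divergence is not symmetric: D_KL(P||Q) ≠ D_KL(Q||P) in general.

D_KL(P||Q) = 0.2086 bits
D_KL(Q||P) = 0.2140 bits

No, they are not equal!

This asymmetry is why KL divergence is not a true distance metric.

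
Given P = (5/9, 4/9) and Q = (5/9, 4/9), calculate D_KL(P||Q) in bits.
0.0000 bits

KL divergence: D_KL(P||Q) = Σ p(x) log(p(x)/q(x))

Computing term by term:
  x=0: 5/9 × log_2[(5/9)/(5/9)] = 5/9 × 0.0000 = 0.0000
  x=1: 4/9 × log_2[(4/9)/(4/9)] = 4/9 × 0.0000 = 0.0000

D_KL(P||Q) = 0.0000 bits

Note: KL divergence is always non-negative and equals 0 iff P = Q.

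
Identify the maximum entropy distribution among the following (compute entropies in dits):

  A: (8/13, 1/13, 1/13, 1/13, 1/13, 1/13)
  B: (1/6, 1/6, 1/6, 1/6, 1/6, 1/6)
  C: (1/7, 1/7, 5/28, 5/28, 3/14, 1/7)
B

For a discrete distribution over n outcomes, entropy is maximized by the uniform distribution.

Computing entropies:
H(A) = 0.5582 dits
H(B) = 0.7782 dits
H(C) = 0.7728 dits

The uniform distribution (where all probabilities equal 1/6) achieves the maximum entropy of log_10(6) = 0.7782 dits.

Distribution B has the highest entropy.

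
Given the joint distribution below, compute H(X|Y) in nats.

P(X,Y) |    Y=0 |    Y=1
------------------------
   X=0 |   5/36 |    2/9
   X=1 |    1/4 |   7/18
0.6540 nats

Using the chain rule: H(X|Y) = H(X,Y) - H(Y)

First, compute H(X,Y) = 1.3223 nats

Marginal P(Y) = (7/18, 11/18)
H(Y) = 0.6682 nats

H(X|Y) = H(X,Y) - H(Y) = 1.3223 - 0.6682 = 0.6540 nats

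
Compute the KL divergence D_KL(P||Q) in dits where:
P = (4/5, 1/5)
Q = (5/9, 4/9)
0.0573 dits

KL divergence: D_KL(P||Q) = Σ p(x) log(p(x)/q(x))

Computing term by term:
  x=0: 4/5 × log_10[(4/5)/(5/9)] = 4/5 × 0.1584 = 0.1267
  x=1: 1/5 × log_10[(1/5)/(4/9)] = 1/5 × -0.3468 = -0.0694

D_KL(P||Q) = 0.0573 dits

Note: KL divergence is always non-negative and equals 0 iff P = Q.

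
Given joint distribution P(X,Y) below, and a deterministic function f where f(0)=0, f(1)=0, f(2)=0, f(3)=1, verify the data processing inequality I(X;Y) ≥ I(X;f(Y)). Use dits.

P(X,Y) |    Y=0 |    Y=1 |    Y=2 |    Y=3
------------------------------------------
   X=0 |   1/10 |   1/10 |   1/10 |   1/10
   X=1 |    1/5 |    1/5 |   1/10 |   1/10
I(X;Y) = 0.0060, I(X;f(Y)) = 0.0022, inequality holds: 0.0060 ≥ 0.0022

Data Processing Inequality: For any Markov chain X → Y → Z, we have I(X;Y) ≥ I(X;Z).

Here Z = f(Y) is a deterministic function of Y, forming X → Y → Z.

Original I(X;Y) = 0.0060 dits

After applying f:
P(X,Z) where Z=f(Y):
- P(X,Z=0) = P(X,Y=0) + P(X,Y=1) + P(X,Y=2)
- P(X,Z=1) = P(X,Y=3)

I(X;Z) = I(X;f(Y)) = 0.0022 dits

Verification: 0.0060 ≥ 0.0022 ✓

Information cannot be created by processing; the function f can only lose information about X.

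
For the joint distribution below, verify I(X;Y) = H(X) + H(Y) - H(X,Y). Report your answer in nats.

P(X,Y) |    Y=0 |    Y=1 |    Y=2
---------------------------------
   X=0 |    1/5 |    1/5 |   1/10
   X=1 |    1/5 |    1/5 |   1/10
I(X;Y) = 0.0000 nats

Mutual information has multiple equivalent forms:
- I(X;Y) = H(X) - H(X|Y)
- I(X;Y) = H(Y) - H(Y|X)
- I(X;Y) = H(X) + H(Y) - H(X,Y)

Computing all quantities:
H(X) = 0.6931, H(Y) = 1.0549, H(X,Y) = 1.7481
H(X|Y) = 0.6931, H(Y|X) = 1.0549

Verification:
H(X) - H(X|Y) = 0.6931 - 0.6931 = 0.0000
H(Y) - H(Y|X) = 1.0549 - 1.0549 = 0.0000
H(X) + H(Y) - H(X,Y) = 0.6931 + 1.0549 - 1.7481 = 0.0000

All forms give I(X;Y) = 0.0000 nats. ✓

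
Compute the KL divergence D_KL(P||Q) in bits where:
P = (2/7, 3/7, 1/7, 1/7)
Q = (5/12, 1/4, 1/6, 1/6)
0.1142 bits

KL divergence: D_KL(P||Q) = Σ p(x) log(p(x)/q(x))

Computing term by term:
  x=0: 2/7 × log_2[(2/7)/(5/12)] = 2/7 × -0.5443 = -0.1555
  x=1: 3/7 × log_2[(3/7)/(1/4)] = 3/7 × 0.7776 = 0.3333
  x=2: 1/7 × log_2[(1/7)/(1/6)] = 1/7 × -0.2224 = -0.0318
  x=3: 1/7 × log_2[(1/7)/(1/6)] = 1/7 × -0.2224 = -0.0318

D_KL(P||Q) = 0.1142 bits

Note: KL divergence is always non-negative and equals 0 iff P = Q.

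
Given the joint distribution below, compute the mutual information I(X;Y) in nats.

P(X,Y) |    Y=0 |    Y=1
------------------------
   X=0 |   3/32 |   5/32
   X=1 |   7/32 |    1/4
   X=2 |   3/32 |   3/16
0.0072 nats

Mutual information: I(X;Y) = H(X) + H(Y) - H(X,Y)

Marginals:
P(X) = (1/4, 15/32, 9/32), H(X) = 1.0585 nats
P(Y) = (13/32, 19/32), H(Y) = 0.6755 nats

Joint entropy: H(X,Y) = 1.7268 nats

I(X;Y) = 1.0585 + 0.6755 - 1.7268 = 0.0072 nats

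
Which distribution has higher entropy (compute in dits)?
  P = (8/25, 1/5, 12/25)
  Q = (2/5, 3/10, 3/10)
Q

Computing entropies in dits:
H(P) = 0.4512
H(Q) = 0.4729

Distribution Q has higher entropy.

Intuition: The distribution closer to uniform (more spread out) has higher entropy.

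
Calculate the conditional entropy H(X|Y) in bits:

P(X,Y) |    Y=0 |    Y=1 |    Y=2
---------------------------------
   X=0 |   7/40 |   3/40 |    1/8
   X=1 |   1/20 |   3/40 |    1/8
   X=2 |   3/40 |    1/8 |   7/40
1.5041 bits

Using the chain rule: H(X|Y) = H(X,Y) - H(Y)

First, compute H(X,Y) = 3.0620 bits

Marginal P(Y) = (3/10, 11/40, 17/40)
H(Y) = 1.5579 bits

H(X|Y) = H(X,Y) - H(Y) = 3.0620 - 1.5579 = 1.5041 bits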